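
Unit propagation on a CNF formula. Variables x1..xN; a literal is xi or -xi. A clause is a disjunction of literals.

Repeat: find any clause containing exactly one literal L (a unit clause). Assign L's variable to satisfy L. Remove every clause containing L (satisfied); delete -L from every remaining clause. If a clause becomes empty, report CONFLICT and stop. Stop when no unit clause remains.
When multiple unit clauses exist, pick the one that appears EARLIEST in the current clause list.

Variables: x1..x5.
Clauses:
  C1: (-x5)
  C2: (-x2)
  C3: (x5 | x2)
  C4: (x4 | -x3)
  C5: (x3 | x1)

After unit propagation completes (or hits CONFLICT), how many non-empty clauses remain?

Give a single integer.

Answer: 2

Derivation:
unit clause [-5] forces x5=F; simplify:
  drop 5 from [5, 2] -> [2]
  satisfied 1 clause(s); 4 remain; assigned so far: [5]
unit clause [-2] forces x2=F; simplify:
  drop 2 from [2] -> [] (empty!)
  satisfied 1 clause(s); 3 remain; assigned so far: [2, 5]
CONFLICT (empty clause)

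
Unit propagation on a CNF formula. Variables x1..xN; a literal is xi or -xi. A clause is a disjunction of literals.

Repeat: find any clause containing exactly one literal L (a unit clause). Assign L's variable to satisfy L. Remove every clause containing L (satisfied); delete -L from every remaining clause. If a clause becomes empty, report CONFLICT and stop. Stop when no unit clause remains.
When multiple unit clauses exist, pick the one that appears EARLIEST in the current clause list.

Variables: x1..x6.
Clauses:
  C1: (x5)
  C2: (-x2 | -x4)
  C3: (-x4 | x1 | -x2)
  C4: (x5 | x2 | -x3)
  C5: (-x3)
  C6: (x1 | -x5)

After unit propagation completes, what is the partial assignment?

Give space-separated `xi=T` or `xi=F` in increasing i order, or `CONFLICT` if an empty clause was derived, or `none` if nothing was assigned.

unit clause [5] forces x5=T; simplify:
  drop -5 from [1, -5] -> [1]
  satisfied 2 clause(s); 4 remain; assigned so far: [5]
unit clause [-3] forces x3=F; simplify:
  satisfied 1 clause(s); 3 remain; assigned so far: [3, 5]
unit clause [1] forces x1=T; simplify:
  satisfied 2 clause(s); 1 remain; assigned so far: [1, 3, 5]

Answer: x1=T x3=F x5=T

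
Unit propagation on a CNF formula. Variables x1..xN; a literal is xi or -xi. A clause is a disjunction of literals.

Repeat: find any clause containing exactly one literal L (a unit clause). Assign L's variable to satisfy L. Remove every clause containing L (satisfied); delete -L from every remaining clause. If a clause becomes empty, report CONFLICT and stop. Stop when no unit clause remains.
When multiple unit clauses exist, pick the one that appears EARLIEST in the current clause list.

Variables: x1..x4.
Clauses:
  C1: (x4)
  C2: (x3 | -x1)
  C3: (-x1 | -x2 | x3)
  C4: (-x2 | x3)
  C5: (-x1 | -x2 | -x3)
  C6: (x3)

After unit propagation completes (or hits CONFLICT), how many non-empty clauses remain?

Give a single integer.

Answer: 1

Derivation:
unit clause [4] forces x4=T; simplify:
  satisfied 1 clause(s); 5 remain; assigned so far: [4]
unit clause [3] forces x3=T; simplify:
  drop -3 from [-1, -2, -3] -> [-1, -2]
  satisfied 4 clause(s); 1 remain; assigned so far: [3, 4]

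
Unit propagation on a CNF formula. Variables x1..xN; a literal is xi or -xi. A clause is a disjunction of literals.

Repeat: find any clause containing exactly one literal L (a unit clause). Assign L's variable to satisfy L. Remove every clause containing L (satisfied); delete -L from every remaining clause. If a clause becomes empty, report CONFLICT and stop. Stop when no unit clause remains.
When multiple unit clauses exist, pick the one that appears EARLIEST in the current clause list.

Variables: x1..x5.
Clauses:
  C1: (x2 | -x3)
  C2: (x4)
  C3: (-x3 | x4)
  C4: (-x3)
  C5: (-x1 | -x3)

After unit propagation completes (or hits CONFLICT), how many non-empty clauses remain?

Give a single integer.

unit clause [4] forces x4=T; simplify:
  satisfied 2 clause(s); 3 remain; assigned so far: [4]
unit clause [-3] forces x3=F; simplify:
  satisfied 3 clause(s); 0 remain; assigned so far: [3, 4]

Answer: 0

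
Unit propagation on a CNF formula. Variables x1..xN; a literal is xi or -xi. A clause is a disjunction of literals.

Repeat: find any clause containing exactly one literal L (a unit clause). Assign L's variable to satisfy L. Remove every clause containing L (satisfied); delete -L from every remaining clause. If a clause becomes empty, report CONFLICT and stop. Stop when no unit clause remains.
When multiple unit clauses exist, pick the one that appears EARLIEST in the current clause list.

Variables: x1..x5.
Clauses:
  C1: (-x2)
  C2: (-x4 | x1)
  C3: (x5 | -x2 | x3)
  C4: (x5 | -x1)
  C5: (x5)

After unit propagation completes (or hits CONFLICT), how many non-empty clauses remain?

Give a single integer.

unit clause [-2] forces x2=F; simplify:
  satisfied 2 clause(s); 3 remain; assigned so far: [2]
unit clause [5] forces x5=T; simplify:
  satisfied 2 clause(s); 1 remain; assigned so far: [2, 5]

Answer: 1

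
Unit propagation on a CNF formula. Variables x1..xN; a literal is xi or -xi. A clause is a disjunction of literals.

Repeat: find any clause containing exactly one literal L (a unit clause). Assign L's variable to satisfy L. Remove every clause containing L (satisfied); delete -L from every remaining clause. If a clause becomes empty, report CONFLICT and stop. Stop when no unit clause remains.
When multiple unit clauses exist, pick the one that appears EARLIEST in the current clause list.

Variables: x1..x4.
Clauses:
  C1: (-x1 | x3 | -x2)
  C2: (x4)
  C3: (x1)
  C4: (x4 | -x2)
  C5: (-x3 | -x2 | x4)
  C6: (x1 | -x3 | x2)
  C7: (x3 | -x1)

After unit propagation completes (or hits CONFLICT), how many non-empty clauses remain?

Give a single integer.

Answer: 0

Derivation:
unit clause [4] forces x4=T; simplify:
  satisfied 3 clause(s); 4 remain; assigned so far: [4]
unit clause [1] forces x1=T; simplify:
  drop -1 from [-1, 3, -2] -> [3, -2]
  drop -1 from [3, -1] -> [3]
  satisfied 2 clause(s); 2 remain; assigned so far: [1, 4]
unit clause [3] forces x3=T; simplify:
  satisfied 2 clause(s); 0 remain; assigned so far: [1, 3, 4]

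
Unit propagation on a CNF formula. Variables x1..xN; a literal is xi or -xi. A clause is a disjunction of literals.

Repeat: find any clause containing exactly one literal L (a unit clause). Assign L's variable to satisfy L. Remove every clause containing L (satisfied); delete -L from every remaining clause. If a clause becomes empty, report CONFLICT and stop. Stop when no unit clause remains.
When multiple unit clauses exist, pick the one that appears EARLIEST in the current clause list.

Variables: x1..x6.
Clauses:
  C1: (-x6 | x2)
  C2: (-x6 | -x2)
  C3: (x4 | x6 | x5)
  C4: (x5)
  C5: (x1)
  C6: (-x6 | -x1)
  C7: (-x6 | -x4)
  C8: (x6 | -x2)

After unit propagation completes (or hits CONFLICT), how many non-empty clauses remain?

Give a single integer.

unit clause [5] forces x5=T; simplify:
  satisfied 2 clause(s); 6 remain; assigned so far: [5]
unit clause [1] forces x1=T; simplify:
  drop -1 from [-6, -1] -> [-6]
  satisfied 1 clause(s); 5 remain; assigned so far: [1, 5]
unit clause [-6] forces x6=F; simplify:
  drop 6 from [6, -2] -> [-2]
  satisfied 4 clause(s); 1 remain; assigned so far: [1, 5, 6]
unit clause [-2] forces x2=F; simplify:
  satisfied 1 clause(s); 0 remain; assigned so far: [1, 2, 5, 6]

Answer: 0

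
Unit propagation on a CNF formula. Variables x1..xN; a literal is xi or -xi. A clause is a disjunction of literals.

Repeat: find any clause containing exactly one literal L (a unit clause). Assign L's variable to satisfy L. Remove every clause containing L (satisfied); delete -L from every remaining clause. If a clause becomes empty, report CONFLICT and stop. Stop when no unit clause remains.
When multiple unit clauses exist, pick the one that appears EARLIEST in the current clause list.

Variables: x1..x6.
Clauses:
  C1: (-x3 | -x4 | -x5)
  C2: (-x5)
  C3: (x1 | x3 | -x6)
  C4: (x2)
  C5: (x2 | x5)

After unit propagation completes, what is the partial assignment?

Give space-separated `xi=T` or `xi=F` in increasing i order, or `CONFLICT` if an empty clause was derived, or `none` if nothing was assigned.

unit clause [-5] forces x5=F; simplify:
  drop 5 from [2, 5] -> [2]
  satisfied 2 clause(s); 3 remain; assigned so far: [5]
unit clause [2] forces x2=T; simplify:
  satisfied 2 clause(s); 1 remain; assigned so far: [2, 5]

Answer: x2=T x5=F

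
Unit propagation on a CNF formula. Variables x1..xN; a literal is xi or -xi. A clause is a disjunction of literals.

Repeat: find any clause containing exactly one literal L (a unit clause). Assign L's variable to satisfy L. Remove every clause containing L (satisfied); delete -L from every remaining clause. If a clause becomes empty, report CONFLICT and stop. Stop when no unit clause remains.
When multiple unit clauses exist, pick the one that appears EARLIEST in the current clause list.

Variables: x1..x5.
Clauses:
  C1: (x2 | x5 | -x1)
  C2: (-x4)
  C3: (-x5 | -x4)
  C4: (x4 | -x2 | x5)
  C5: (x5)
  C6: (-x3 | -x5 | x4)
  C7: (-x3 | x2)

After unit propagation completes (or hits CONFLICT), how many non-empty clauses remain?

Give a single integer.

Answer: 0

Derivation:
unit clause [-4] forces x4=F; simplify:
  drop 4 from [4, -2, 5] -> [-2, 5]
  drop 4 from [-3, -5, 4] -> [-3, -5]
  satisfied 2 clause(s); 5 remain; assigned so far: [4]
unit clause [5] forces x5=T; simplify:
  drop -5 from [-3, -5] -> [-3]
  satisfied 3 clause(s); 2 remain; assigned so far: [4, 5]
unit clause [-3] forces x3=F; simplify:
  satisfied 2 clause(s); 0 remain; assigned so far: [3, 4, 5]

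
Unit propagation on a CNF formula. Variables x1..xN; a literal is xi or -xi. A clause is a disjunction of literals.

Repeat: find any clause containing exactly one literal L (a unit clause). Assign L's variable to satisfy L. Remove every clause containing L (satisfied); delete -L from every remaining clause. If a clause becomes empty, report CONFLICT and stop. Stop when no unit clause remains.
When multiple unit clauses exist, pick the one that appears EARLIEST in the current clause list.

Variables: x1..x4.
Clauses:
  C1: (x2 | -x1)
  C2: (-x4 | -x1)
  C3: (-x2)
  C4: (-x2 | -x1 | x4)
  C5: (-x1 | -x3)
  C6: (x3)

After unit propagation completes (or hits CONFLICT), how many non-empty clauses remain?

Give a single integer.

Answer: 0

Derivation:
unit clause [-2] forces x2=F; simplify:
  drop 2 from [2, -1] -> [-1]
  satisfied 2 clause(s); 4 remain; assigned so far: [2]
unit clause [-1] forces x1=F; simplify:
  satisfied 3 clause(s); 1 remain; assigned so far: [1, 2]
unit clause [3] forces x3=T; simplify:
  satisfied 1 clause(s); 0 remain; assigned so far: [1, 2, 3]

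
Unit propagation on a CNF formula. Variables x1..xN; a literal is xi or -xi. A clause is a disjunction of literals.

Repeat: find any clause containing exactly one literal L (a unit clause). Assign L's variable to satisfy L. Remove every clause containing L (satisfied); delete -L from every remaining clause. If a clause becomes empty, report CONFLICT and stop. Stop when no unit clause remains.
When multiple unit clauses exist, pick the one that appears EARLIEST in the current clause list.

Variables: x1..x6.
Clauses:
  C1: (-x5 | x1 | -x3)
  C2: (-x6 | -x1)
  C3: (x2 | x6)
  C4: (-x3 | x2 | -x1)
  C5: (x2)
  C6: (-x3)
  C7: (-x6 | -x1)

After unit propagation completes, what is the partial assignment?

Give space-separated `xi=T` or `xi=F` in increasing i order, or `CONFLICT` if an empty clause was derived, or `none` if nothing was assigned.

Answer: x2=T x3=F

Derivation:
unit clause [2] forces x2=T; simplify:
  satisfied 3 clause(s); 4 remain; assigned so far: [2]
unit clause [-3] forces x3=F; simplify:
  satisfied 2 clause(s); 2 remain; assigned so far: [2, 3]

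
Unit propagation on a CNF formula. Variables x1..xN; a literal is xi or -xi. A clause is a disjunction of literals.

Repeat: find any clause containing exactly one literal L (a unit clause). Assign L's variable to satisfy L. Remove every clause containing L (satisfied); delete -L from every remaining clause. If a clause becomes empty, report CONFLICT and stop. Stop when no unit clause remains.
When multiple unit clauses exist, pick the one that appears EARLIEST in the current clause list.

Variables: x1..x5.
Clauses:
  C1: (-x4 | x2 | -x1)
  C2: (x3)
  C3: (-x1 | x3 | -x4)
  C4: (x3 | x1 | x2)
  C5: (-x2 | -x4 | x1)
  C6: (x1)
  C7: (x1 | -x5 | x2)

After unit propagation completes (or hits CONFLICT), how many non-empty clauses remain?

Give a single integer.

Answer: 1

Derivation:
unit clause [3] forces x3=T; simplify:
  satisfied 3 clause(s); 4 remain; assigned so far: [3]
unit clause [1] forces x1=T; simplify:
  drop -1 from [-4, 2, -1] -> [-4, 2]
  satisfied 3 clause(s); 1 remain; assigned so far: [1, 3]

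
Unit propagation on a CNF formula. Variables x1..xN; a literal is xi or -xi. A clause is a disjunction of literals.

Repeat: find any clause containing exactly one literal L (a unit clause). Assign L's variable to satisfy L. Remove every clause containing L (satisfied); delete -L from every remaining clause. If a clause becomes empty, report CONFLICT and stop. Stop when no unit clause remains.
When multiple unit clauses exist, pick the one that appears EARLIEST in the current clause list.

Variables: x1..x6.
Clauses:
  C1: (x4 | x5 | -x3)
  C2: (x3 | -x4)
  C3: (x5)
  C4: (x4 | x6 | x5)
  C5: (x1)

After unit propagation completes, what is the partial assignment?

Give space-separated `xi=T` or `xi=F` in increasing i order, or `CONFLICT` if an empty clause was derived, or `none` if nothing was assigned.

unit clause [5] forces x5=T; simplify:
  satisfied 3 clause(s); 2 remain; assigned so far: [5]
unit clause [1] forces x1=T; simplify:
  satisfied 1 clause(s); 1 remain; assigned so far: [1, 5]

Answer: x1=T x5=T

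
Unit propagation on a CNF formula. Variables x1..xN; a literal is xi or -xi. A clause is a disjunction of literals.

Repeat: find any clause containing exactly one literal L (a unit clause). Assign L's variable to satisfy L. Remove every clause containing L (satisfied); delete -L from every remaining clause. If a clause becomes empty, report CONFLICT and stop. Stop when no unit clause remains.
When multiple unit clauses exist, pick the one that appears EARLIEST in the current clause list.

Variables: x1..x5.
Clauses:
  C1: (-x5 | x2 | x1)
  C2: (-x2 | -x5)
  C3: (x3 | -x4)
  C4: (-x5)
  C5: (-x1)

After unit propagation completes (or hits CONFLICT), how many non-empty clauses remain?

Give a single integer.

Answer: 1

Derivation:
unit clause [-5] forces x5=F; simplify:
  satisfied 3 clause(s); 2 remain; assigned so far: [5]
unit clause [-1] forces x1=F; simplify:
  satisfied 1 clause(s); 1 remain; assigned so far: [1, 5]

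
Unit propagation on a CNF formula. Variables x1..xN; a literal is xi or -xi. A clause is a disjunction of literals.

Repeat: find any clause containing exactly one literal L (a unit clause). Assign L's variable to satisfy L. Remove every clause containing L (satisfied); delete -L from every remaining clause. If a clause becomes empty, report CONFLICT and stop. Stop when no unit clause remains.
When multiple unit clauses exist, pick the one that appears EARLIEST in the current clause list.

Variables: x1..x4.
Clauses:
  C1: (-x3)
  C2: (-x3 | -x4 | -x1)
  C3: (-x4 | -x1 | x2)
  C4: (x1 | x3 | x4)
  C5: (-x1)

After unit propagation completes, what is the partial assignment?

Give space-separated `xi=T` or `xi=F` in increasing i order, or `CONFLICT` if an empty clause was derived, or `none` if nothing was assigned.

unit clause [-3] forces x3=F; simplify:
  drop 3 from [1, 3, 4] -> [1, 4]
  satisfied 2 clause(s); 3 remain; assigned so far: [3]
unit clause [-1] forces x1=F; simplify:
  drop 1 from [1, 4] -> [4]
  satisfied 2 clause(s); 1 remain; assigned so far: [1, 3]
unit clause [4] forces x4=T; simplify:
  satisfied 1 clause(s); 0 remain; assigned so far: [1, 3, 4]

Answer: x1=F x3=F x4=T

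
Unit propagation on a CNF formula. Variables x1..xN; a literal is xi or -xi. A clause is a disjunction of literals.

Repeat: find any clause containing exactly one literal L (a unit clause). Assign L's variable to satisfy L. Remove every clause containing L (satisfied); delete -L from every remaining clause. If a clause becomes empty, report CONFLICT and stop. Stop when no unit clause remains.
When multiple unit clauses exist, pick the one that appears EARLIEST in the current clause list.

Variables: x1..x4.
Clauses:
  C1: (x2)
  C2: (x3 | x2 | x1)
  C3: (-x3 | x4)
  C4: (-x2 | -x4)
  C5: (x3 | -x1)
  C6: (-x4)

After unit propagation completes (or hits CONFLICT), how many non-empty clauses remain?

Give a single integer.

unit clause [2] forces x2=T; simplify:
  drop -2 from [-2, -4] -> [-4]
  satisfied 2 clause(s); 4 remain; assigned so far: [2]
unit clause [-4] forces x4=F; simplify:
  drop 4 from [-3, 4] -> [-3]
  satisfied 2 clause(s); 2 remain; assigned so far: [2, 4]
unit clause [-3] forces x3=F; simplify:
  drop 3 from [3, -1] -> [-1]
  satisfied 1 clause(s); 1 remain; assigned so far: [2, 3, 4]
unit clause [-1] forces x1=F; simplify:
  satisfied 1 clause(s); 0 remain; assigned so far: [1, 2, 3, 4]

Answer: 0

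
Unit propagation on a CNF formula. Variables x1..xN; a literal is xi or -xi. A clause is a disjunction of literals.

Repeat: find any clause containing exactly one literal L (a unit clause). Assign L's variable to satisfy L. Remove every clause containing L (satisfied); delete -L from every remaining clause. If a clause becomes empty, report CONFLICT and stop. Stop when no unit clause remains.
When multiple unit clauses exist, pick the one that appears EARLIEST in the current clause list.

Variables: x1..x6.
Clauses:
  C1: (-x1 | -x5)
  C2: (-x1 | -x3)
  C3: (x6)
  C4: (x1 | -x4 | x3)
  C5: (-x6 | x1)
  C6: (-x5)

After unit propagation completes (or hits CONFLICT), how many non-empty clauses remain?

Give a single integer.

unit clause [6] forces x6=T; simplify:
  drop -6 from [-6, 1] -> [1]
  satisfied 1 clause(s); 5 remain; assigned so far: [6]
unit clause [1] forces x1=T; simplify:
  drop -1 from [-1, -5] -> [-5]
  drop -1 from [-1, -3] -> [-3]
  satisfied 2 clause(s); 3 remain; assigned so far: [1, 6]
unit clause [-5] forces x5=F; simplify:
  satisfied 2 clause(s); 1 remain; assigned so far: [1, 5, 6]
unit clause [-3] forces x3=F; simplify:
  satisfied 1 clause(s); 0 remain; assigned so far: [1, 3, 5, 6]

Answer: 0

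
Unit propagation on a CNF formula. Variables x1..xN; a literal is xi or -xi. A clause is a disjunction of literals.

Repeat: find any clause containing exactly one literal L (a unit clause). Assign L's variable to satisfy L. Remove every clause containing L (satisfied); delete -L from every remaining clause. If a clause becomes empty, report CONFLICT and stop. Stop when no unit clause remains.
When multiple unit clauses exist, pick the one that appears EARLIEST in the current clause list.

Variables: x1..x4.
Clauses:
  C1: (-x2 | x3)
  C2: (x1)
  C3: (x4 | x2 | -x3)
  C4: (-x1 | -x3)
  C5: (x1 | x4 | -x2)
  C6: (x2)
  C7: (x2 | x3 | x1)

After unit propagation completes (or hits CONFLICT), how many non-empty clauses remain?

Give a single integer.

unit clause [1] forces x1=T; simplify:
  drop -1 from [-1, -3] -> [-3]
  satisfied 3 clause(s); 4 remain; assigned so far: [1]
unit clause [-3] forces x3=F; simplify:
  drop 3 from [-2, 3] -> [-2]
  satisfied 2 clause(s); 2 remain; assigned so far: [1, 3]
unit clause [-2] forces x2=F; simplify:
  drop 2 from [2] -> [] (empty!)
  satisfied 1 clause(s); 1 remain; assigned so far: [1, 2, 3]
CONFLICT (empty clause)

Answer: 0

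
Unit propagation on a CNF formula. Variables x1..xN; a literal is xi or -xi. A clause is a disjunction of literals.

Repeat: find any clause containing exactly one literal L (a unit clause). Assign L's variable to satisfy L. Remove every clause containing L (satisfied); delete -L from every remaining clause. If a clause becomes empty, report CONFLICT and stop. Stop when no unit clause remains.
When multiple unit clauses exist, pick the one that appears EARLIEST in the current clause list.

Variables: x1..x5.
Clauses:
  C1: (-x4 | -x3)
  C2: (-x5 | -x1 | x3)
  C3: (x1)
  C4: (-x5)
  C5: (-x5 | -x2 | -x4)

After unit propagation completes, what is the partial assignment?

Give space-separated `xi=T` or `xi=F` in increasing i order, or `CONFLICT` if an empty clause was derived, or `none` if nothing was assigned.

unit clause [1] forces x1=T; simplify:
  drop -1 from [-5, -1, 3] -> [-5, 3]
  satisfied 1 clause(s); 4 remain; assigned so far: [1]
unit clause [-5] forces x5=F; simplify:
  satisfied 3 clause(s); 1 remain; assigned so far: [1, 5]

Answer: x1=T x5=F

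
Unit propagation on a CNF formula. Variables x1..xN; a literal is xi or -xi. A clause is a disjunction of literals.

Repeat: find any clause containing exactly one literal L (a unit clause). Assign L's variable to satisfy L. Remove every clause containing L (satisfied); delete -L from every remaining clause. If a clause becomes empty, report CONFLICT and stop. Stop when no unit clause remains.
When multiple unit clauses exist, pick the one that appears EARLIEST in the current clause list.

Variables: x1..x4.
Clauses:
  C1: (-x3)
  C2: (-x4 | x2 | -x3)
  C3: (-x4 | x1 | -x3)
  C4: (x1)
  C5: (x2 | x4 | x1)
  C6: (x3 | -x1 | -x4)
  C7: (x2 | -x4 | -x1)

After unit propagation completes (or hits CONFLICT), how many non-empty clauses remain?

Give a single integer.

Answer: 0

Derivation:
unit clause [-3] forces x3=F; simplify:
  drop 3 from [3, -1, -4] -> [-1, -4]
  satisfied 3 clause(s); 4 remain; assigned so far: [3]
unit clause [1] forces x1=T; simplify:
  drop -1 from [-1, -4] -> [-4]
  drop -1 from [2, -4, -1] -> [2, -4]
  satisfied 2 clause(s); 2 remain; assigned so far: [1, 3]
unit clause [-4] forces x4=F; simplify:
  satisfied 2 clause(s); 0 remain; assigned so far: [1, 3, 4]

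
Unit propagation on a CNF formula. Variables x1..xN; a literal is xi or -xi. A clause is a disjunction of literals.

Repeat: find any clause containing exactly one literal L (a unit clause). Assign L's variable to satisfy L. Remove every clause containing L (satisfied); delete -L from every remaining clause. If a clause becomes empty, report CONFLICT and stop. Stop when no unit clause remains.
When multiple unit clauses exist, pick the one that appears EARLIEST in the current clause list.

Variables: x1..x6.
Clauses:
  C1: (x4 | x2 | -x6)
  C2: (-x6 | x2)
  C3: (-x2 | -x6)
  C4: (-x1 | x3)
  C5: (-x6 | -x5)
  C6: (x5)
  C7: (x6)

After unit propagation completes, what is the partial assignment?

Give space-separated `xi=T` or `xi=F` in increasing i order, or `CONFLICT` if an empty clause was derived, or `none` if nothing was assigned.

Answer: CONFLICT

Derivation:
unit clause [5] forces x5=T; simplify:
  drop -5 from [-6, -5] -> [-6]
  satisfied 1 clause(s); 6 remain; assigned so far: [5]
unit clause [-6] forces x6=F; simplify:
  drop 6 from [6] -> [] (empty!)
  satisfied 4 clause(s); 2 remain; assigned so far: [5, 6]
CONFLICT (empty clause)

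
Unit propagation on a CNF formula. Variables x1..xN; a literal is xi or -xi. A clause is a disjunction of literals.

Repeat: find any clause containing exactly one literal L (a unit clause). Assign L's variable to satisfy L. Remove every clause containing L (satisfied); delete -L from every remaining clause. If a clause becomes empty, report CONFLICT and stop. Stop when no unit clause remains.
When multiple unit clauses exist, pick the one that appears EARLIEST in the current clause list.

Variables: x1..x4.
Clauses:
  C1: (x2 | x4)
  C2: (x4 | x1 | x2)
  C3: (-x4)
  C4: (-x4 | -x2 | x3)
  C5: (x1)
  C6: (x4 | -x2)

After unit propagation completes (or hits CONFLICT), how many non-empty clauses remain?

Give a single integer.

Answer: 1

Derivation:
unit clause [-4] forces x4=F; simplify:
  drop 4 from [2, 4] -> [2]
  drop 4 from [4, 1, 2] -> [1, 2]
  drop 4 from [4, -2] -> [-2]
  satisfied 2 clause(s); 4 remain; assigned so far: [4]
unit clause [2] forces x2=T; simplify:
  drop -2 from [-2] -> [] (empty!)
  satisfied 2 clause(s); 2 remain; assigned so far: [2, 4]
CONFLICT (empty clause)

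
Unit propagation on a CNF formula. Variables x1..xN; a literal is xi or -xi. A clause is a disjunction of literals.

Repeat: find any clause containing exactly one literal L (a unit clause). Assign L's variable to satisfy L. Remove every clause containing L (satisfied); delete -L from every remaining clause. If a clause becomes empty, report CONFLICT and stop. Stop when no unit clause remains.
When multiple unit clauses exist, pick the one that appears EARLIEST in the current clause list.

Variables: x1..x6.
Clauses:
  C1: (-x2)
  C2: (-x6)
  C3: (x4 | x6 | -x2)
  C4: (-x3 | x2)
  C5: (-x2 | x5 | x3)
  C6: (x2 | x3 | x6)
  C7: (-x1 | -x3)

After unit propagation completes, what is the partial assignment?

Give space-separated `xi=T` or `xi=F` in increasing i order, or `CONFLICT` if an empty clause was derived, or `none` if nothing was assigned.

Answer: CONFLICT

Derivation:
unit clause [-2] forces x2=F; simplify:
  drop 2 from [-3, 2] -> [-3]
  drop 2 from [2, 3, 6] -> [3, 6]
  satisfied 3 clause(s); 4 remain; assigned so far: [2]
unit clause [-6] forces x6=F; simplify:
  drop 6 from [3, 6] -> [3]
  satisfied 1 clause(s); 3 remain; assigned so far: [2, 6]
unit clause [-3] forces x3=F; simplify:
  drop 3 from [3] -> [] (empty!)
  satisfied 2 clause(s); 1 remain; assigned so far: [2, 3, 6]
CONFLICT (empty clause)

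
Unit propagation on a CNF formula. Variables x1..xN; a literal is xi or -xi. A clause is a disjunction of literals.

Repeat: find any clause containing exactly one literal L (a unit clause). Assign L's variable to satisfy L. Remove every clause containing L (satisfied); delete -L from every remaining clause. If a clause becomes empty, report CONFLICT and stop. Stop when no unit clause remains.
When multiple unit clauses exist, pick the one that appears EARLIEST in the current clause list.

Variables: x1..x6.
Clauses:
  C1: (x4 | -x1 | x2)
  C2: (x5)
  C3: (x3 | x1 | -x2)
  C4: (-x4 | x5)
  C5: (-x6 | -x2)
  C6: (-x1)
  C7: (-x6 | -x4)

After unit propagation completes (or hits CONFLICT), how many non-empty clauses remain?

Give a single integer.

Answer: 3

Derivation:
unit clause [5] forces x5=T; simplify:
  satisfied 2 clause(s); 5 remain; assigned so far: [5]
unit clause [-1] forces x1=F; simplify:
  drop 1 from [3, 1, -2] -> [3, -2]
  satisfied 2 clause(s); 3 remain; assigned so far: [1, 5]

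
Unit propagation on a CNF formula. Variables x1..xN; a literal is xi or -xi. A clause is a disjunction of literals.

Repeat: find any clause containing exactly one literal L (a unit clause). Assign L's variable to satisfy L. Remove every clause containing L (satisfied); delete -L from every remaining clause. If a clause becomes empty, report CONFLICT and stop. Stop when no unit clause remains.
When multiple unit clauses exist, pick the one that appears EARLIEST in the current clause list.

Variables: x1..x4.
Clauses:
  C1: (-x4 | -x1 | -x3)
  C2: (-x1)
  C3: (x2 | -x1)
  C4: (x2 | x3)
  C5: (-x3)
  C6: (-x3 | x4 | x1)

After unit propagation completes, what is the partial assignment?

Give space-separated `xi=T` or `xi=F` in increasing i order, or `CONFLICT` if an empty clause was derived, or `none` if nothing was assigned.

unit clause [-1] forces x1=F; simplify:
  drop 1 from [-3, 4, 1] -> [-3, 4]
  satisfied 3 clause(s); 3 remain; assigned so far: [1]
unit clause [-3] forces x3=F; simplify:
  drop 3 from [2, 3] -> [2]
  satisfied 2 clause(s); 1 remain; assigned so far: [1, 3]
unit clause [2] forces x2=T; simplify:
  satisfied 1 clause(s); 0 remain; assigned so far: [1, 2, 3]

Answer: x1=F x2=T x3=F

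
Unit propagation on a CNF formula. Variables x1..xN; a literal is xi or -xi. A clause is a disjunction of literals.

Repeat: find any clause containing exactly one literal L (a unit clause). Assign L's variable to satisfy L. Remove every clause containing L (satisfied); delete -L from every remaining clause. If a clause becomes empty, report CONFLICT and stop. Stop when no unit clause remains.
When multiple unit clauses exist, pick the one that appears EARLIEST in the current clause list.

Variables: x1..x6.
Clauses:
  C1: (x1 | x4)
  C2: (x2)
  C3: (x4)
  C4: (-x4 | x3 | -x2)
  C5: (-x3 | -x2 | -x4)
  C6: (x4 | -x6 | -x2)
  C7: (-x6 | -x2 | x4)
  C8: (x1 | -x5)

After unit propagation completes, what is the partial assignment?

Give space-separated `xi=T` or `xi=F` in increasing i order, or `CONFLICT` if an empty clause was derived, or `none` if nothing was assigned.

Answer: CONFLICT

Derivation:
unit clause [2] forces x2=T; simplify:
  drop -2 from [-4, 3, -2] -> [-4, 3]
  drop -2 from [-3, -2, -4] -> [-3, -4]
  drop -2 from [4, -6, -2] -> [4, -6]
  drop -2 from [-6, -2, 4] -> [-6, 4]
  satisfied 1 clause(s); 7 remain; assigned so far: [2]
unit clause [4] forces x4=T; simplify:
  drop -4 from [-4, 3] -> [3]
  drop -4 from [-3, -4] -> [-3]
  satisfied 4 clause(s); 3 remain; assigned so far: [2, 4]
unit clause [3] forces x3=T; simplify:
  drop -3 from [-3] -> [] (empty!)
  satisfied 1 clause(s); 2 remain; assigned so far: [2, 3, 4]
CONFLICT (empty clause)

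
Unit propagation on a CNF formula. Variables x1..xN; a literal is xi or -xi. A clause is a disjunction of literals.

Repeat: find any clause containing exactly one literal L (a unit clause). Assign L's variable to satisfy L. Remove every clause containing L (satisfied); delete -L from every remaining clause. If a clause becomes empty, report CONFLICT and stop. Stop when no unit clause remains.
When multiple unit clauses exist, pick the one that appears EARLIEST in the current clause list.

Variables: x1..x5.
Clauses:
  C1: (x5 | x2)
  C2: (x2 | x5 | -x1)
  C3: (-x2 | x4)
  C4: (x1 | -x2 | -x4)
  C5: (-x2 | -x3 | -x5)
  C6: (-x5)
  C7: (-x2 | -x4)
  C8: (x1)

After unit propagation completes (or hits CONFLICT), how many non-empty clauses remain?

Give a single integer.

Answer: 2

Derivation:
unit clause [-5] forces x5=F; simplify:
  drop 5 from [5, 2] -> [2]
  drop 5 from [2, 5, -1] -> [2, -1]
  satisfied 2 clause(s); 6 remain; assigned so far: [5]
unit clause [2] forces x2=T; simplify:
  drop -2 from [-2, 4] -> [4]
  drop -2 from [1, -2, -4] -> [1, -4]
  drop -2 from [-2, -4] -> [-4]
  satisfied 2 clause(s); 4 remain; assigned so far: [2, 5]
unit clause [4] forces x4=T; simplify:
  drop -4 from [1, -4] -> [1]
  drop -4 from [-4] -> [] (empty!)
  satisfied 1 clause(s); 3 remain; assigned so far: [2, 4, 5]
CONFLICT (empty clause)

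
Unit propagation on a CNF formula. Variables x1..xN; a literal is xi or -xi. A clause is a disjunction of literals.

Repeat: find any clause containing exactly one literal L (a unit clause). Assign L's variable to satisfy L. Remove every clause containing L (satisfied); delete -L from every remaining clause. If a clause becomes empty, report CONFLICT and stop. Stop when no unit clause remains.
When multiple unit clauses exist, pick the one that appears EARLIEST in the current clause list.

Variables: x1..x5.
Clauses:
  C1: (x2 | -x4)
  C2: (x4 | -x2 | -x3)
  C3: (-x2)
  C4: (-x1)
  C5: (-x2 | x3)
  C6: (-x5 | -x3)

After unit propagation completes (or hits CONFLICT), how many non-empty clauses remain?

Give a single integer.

unit clause [-2] forces x2=F; simplify:
  drop 2 from [2, -4] -> [-4]
  satisfied 3 clause(s); 3 remain; assigned so far: [2]
unit clause [-4] forces x4=F; simplify:
  satisfied 1 clause(s); 2 remain; assigned so far: [2, 4]
unit clause [-1] forces x1=F; simplify:
  satisfied 1 clause(s); 1 remain; assigned so far: [1, 2, 4]

Answer: 1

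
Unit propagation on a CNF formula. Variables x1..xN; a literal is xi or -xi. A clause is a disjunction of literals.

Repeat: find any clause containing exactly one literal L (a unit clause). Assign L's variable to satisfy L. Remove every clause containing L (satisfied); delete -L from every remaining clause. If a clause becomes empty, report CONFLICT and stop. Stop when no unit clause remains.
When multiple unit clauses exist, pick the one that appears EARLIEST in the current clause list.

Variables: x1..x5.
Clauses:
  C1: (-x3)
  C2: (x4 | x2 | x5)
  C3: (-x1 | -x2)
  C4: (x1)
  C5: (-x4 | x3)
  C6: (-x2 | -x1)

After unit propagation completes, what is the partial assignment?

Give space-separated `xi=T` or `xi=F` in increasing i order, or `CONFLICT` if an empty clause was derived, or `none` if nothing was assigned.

unit clause [-3] forces x3=F; simplify:
  drop 3 from [-4, 3] -> [-4]
  satisfied 1 clause(s); 5 remain; assigned so far: [3]
unit clause [1] forces x1=T; simplify:
  drop -1 from [-1, -2] -> [-2]
  drop -1 from [-2, -1] -> [-2]
  satisfied 1 clause(s); 4 remain; assigned so far: [1, 3]
unit clause [-2] forces x2=F; simplify:
  drop 2 from [4, 2, 5] -> [4, 5]
  satisfied 2 clause(s); 2 remain; assigned so far: [1, 2, 3]
unit clause [-4] forces x4=F; simplify:
  drop 4 from [4, 5] -> [5]
  satisfied 1 clause(s); 1 remain; assigned so far: [1, 2, 3, 4]
unit clause [5] forces x5=T; simplify:
  satisfied 1 clause(s); 0 remain; assigned so far: [1, 2, 3, 4, 5]

Answer: x1=T x2=F x3=F x4=F x5=T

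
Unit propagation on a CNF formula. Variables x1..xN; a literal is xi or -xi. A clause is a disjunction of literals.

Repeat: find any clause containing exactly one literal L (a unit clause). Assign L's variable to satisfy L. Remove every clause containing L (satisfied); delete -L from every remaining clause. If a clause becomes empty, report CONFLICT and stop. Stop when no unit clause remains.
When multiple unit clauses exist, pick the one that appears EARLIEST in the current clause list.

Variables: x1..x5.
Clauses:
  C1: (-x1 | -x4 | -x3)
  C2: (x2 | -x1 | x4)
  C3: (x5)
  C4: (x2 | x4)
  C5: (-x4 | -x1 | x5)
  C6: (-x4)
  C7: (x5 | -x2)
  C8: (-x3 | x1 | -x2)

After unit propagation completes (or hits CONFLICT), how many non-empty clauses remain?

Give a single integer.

Answer: 1

Derivation:
unit clause [5] forces x5=T; simplify:
  satisfied 3 clause(s); 5 remain; assigned so far: [5]
unit clause [-4] forces x4=F; simplify:
  drop 4 from [2, -1, 4] -> [2, -1]
  drop 4 from [2, 4] -> [2]
  satisfied 2 clause(s); 3 remain; assigned so far: [4, 5]
unit clause [2] forces x2=T; simplify:
  drop -2 from [-3, 1, -2] -> [-3, 1]
  satisfied 2 clause(s); 1 remain; assigned so far: [2, 4, 5]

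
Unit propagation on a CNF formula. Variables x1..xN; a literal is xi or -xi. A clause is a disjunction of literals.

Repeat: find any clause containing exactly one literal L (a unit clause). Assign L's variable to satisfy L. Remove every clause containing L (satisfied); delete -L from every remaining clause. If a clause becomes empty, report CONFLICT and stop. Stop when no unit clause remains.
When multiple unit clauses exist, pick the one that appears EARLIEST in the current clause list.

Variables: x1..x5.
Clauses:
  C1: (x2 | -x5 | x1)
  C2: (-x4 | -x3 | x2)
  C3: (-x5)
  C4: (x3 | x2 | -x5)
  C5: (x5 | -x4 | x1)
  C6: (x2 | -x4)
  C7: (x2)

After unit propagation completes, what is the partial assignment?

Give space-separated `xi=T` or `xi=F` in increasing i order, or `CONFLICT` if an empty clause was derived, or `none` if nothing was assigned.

unit clause [-5] forces x5=F; simplify:
  drop 5 from [5, -4, 1] -> [-4, 1]
  satisfied 3 clause(s); 4 remain; assigned so far: [5]
unit clause [2] forces x2=T; simplify:
  satisfied 3 clause(s); 1 remain; assigned so far: [2, 5]

Answer: x2=T x5=F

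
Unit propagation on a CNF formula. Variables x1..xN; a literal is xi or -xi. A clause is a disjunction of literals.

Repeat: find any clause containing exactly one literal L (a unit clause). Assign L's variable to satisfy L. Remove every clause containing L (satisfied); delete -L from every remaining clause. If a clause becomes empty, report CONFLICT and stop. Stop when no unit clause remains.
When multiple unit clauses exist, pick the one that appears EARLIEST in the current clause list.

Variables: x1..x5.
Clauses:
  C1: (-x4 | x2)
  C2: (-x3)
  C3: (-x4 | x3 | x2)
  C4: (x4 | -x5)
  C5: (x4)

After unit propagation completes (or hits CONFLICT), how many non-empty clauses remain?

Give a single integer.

Answer: 0

Derivation:
unit clause [-3] forces x3=F; simplify:
  drop 3 from [-4, 3, 2] -> [-4, 2]
  satisfied 1 clause(s); 4 remain; assigned so far: [3]
unit clause [4] forces x4=T; simplify:
  drop -4 from [-4, 2] -> [2]
  drop -4 from [-4, 2] -> [2]
  satisfied 2 clause(s); 2 remain; assigned so far: [3, 4]
unit clause [2] forces x2=T; simplify:
  satisfied 2 clause(s); 0 remain; assigned so far: [2, 3, 4]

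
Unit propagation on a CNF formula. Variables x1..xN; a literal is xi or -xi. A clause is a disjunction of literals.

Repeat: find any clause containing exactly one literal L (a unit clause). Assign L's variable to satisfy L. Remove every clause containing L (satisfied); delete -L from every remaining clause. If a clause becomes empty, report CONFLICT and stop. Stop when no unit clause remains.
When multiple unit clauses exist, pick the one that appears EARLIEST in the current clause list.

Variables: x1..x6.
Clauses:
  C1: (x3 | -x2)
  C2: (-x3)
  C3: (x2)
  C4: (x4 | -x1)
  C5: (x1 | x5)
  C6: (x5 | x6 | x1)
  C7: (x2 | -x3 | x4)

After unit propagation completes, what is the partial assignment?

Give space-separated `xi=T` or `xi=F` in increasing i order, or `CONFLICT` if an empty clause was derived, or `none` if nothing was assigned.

Answer: CONFLICT

Derivation:
unit clause [-3] forces x3=F; simplify:
  drop 3 from [3, -2] -> [-2]
  satisfied 2 clause(s); 5 remain; assigned so far: [3]
unit clause [-2] forces x2=F; simplify:
  drop 2 from [2] -> [] (empty!)
  satisfied 1 clause(s); 4 remain; assigned so far: [2, 3]
CONFLICT (empty clause)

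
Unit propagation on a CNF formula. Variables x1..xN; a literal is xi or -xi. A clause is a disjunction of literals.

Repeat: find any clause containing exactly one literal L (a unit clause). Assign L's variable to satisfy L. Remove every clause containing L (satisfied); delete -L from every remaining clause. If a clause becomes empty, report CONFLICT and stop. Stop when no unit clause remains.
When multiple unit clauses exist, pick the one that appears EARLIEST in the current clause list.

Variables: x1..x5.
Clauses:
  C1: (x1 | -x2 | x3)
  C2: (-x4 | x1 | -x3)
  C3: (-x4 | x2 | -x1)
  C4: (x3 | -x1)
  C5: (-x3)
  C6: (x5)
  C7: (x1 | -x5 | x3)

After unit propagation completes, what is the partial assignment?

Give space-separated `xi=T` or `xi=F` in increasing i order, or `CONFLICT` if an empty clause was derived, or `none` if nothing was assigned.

Answer: CONFLICT

Derivation:
unit clause [-3] forces x3=F; simplify:
  drop 3 from [1, -2, 3] -> [1, -2]
  drop 3 from [3, -1] -> [-1]
  drop 3 from [1, -5, 3] -> [1, -5]
  satisfied 2 clause(s); 5 remain; assigned so far: [3]
unit clause [-1] forces x1=F; simplify:
  drop 1 from [1, -2] -> [-2]
  drop 1 from [1, -5] -> [-5]
  satisfied 2 clause(s); 3 remain; assigned so far: [1, 3]
unit clause [-2] forces x2=F; simplify:
  satisfied 1 clause(s); 2 remain; assigned so far: [1, 2, 3]
unit clause [5] forces x5=T; simplify:
  drop -5 from [-5] -> [] (empty!)
  satisfied 1 clause(s); 1 remain; assigned so far: [1, 2, 3, 5]
CONFLICT (empty clause)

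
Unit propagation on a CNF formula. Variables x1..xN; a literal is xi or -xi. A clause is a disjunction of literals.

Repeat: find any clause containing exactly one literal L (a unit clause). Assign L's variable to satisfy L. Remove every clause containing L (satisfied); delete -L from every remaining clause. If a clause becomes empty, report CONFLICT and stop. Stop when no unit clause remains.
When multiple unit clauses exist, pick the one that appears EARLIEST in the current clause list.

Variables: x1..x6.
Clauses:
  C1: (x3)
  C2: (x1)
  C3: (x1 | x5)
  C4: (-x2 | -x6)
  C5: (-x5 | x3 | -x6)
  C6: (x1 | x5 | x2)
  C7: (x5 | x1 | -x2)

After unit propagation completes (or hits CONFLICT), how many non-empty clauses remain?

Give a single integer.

Answer: 1

Derivation:
unit clause [3] forces x3=T; simplify:
  satisfied 2 clause(s); 5 remain; assigned so far: [3]
unit clause [1] forces x1=T; simplify:
  satisfied 4 clause(s); 1 remain; assigned so far: [1, 3]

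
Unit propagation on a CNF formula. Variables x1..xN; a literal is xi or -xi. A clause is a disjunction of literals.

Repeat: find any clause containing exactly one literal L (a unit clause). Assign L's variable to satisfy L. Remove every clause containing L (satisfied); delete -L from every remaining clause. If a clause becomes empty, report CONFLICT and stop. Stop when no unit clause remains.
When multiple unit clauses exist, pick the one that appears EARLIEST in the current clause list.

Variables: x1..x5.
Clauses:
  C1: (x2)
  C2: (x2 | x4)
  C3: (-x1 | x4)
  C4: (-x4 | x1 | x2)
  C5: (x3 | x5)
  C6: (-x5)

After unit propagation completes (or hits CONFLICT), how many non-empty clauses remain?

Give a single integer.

unit clause [2] forces x2=T; simplify:
  satisfied 3 clause(s); 3 remain; assigned so far: [2]
unit clause [-5] forces x5=F; simplify:
  drop 5 from [3, 5] -> [3]
  satisfied 1 clause(s); 2 remain; assigned so far: [2, 5]
unit clause [3] forces x3=T; simplify:
  satisfied 1 clause(s); 1 remain; assigned so far: [2, 3, 5]

Answer: 1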